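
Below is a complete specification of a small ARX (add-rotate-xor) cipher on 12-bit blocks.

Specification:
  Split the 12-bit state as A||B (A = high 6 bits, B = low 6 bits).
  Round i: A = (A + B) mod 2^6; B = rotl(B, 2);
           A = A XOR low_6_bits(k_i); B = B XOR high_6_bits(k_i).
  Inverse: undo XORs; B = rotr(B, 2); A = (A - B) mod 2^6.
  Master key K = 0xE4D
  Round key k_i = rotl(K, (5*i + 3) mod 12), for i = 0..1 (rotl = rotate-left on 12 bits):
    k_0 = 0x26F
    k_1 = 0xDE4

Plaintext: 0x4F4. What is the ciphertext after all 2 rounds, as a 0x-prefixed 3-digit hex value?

s_0 = plaintext = 0x4F4
s_1 = Round(s_0, k_0) = 0xA1A
s_2 = Round(s_1, k_1) = 0x99E

0x99E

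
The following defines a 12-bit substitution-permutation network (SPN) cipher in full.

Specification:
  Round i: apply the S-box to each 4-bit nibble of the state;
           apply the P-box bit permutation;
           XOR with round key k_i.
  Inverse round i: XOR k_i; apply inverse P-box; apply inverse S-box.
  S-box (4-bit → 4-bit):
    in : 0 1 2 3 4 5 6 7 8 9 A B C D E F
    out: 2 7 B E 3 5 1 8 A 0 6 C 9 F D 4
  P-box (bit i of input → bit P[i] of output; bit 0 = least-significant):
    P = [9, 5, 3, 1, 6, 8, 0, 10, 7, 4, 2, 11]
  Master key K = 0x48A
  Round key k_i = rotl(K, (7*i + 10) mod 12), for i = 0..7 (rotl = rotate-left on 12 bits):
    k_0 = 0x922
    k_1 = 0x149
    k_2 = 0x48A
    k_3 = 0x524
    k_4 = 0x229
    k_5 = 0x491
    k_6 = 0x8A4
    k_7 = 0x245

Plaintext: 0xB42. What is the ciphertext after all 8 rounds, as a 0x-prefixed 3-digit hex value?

s_0 = plaintext = 0xB42
s_1 = Round(s_0, k_0) = 0x244
s_2 = Round(s_1, k_1) = 0xAB9
s_3 = Round(s_2, k_2) = 0x09F
s_4 = Round(s_3, k_3) = 0x53C
s_5 = Round(s_4, k_4) = 0x5AE
s_6 = Round(s_5, k_5) = 0x71E
s_7 = Round(s_6, k_6) = 0x3EF
s_8 = Round(s_7, k_7) = 0xE18

0xE18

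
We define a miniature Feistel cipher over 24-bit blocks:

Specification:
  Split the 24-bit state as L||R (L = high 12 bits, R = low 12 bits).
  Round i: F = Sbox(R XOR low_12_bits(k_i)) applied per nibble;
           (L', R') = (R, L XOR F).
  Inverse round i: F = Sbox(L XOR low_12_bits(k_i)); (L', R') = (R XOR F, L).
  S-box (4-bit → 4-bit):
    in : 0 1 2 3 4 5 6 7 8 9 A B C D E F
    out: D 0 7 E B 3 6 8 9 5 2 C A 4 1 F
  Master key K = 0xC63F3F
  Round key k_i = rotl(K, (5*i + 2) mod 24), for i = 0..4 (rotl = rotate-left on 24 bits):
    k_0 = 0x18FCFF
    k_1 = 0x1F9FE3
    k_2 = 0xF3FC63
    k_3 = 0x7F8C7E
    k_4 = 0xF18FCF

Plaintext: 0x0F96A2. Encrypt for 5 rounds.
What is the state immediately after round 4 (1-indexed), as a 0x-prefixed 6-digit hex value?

0x300D52

s_0 = plaintext = 0x0F96A2
s_1 = Round(s_0, k_0) = 0x6A22CD
s_2 = Round(s_1, k_1) = 0x2CD2D3
s_3 = Round(s_2, k_2) = 0x2D3300
s_4 = Round(s_3, k_3) = 0x300D52
s_5 = Round(s_4, k_4) = 0xD52454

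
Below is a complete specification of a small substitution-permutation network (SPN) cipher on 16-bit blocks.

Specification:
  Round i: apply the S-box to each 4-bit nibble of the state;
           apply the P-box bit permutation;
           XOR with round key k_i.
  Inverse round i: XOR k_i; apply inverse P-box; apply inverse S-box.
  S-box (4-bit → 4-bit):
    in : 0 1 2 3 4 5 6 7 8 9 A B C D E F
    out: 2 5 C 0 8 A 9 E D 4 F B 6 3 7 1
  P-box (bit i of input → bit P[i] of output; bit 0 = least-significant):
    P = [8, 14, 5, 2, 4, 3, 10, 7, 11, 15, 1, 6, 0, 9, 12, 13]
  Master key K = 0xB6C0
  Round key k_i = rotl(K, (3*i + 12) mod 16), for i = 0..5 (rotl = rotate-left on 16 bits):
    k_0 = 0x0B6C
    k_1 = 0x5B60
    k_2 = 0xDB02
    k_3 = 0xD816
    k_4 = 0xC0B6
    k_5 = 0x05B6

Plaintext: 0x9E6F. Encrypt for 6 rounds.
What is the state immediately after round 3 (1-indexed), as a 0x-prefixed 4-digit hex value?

0x5574

s_0 = plaintext = 0x9E6F
s_1 = Round(s_0, k_0) = 0x92FE
s_2 = Round(s_1, k_1) = 0x0A12
s_3 = Round(s_2, k_2) = 0x5574
s_4 = Round(s_3, k_3) = 0x7EDA
s_5 = Round(s_4, k_4) = 0x3B88
s_6 = Round(s_5, k_5) = 0x8842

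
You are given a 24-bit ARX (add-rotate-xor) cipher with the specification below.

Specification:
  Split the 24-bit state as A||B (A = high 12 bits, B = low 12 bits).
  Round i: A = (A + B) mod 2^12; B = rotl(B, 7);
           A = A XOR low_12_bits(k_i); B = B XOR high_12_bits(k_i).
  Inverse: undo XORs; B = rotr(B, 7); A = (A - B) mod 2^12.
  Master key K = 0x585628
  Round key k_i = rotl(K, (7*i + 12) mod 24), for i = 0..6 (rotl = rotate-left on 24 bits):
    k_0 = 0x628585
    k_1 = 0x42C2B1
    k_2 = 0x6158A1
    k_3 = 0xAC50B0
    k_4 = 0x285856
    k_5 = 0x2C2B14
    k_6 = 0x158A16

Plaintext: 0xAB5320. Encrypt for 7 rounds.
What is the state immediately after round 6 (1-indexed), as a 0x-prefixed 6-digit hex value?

s_0 = plaintext = 0xAB5320
s_1 = Round(s_0, k_0) = 0x850631
s_2 = Round(s_1, k_1) = 0xC30C9D
s_3 = Round(s_2, k_2) = 0x06C8F1
s_4 = Round(s_3, k_3) = 0x9ED202
s_5 = Round(s_4, k_4) = 0x3B9395
s_6 = Round(s_5, k_5) = 0xC5A85E
s_7 = Round(s_6, k_6) = 0xEAEE1A

0xC5A85E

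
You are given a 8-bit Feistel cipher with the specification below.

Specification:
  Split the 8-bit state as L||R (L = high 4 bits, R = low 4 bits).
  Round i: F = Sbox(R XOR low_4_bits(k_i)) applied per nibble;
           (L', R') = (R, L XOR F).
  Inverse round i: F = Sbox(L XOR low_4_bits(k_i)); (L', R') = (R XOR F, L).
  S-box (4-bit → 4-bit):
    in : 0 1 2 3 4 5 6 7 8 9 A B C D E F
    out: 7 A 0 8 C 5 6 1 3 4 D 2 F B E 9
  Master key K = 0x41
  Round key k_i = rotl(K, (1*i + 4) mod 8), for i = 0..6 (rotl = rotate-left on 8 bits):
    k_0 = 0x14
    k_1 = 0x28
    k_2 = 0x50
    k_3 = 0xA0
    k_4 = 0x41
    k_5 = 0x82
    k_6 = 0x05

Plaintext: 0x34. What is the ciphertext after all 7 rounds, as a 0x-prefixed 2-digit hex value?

0xF4

s_0 = plaintext = 0x34
s_1 = Round(s_0, k_0) = 0x44
s_2 = Round(s_1, k_1) = 0x4B
s_3 = Round(s_2, k_2) = 0xB6
s_4 = Round(s_3, k_3) = 0x6D
s_5 = Round(s_4, k_4) = 0xD9
s_6 = Round(s_5, k_5) = 0x9F
s_7 = Round(s_6, k_6) = 0xF4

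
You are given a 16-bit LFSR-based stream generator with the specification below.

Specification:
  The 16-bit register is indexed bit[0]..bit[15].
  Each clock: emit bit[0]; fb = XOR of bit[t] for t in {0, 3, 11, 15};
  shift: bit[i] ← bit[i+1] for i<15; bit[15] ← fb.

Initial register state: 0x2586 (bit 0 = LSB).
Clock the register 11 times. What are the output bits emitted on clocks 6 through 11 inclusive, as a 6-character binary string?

reg_0 = 0x2586
clock 1: out=0, reg = 0x12C3
clock 2: out=1, reg = 0x8961
clock 3: out=1, reg = 0xC4B0
clock 4: out=0, reg = 0xE258
clock 5: out=0, reg = 0x712C
clock 6: out=0, reg = 0xB896
clock 7: out=0, reg = 0x5C4B
clock 8: out=1, reg = 0xAE25
clock 9: out=1, reg = 0xD712
clock 10: out=0, reg = 0xEB89
clock 11: out=1, reg = 0x75C4

001101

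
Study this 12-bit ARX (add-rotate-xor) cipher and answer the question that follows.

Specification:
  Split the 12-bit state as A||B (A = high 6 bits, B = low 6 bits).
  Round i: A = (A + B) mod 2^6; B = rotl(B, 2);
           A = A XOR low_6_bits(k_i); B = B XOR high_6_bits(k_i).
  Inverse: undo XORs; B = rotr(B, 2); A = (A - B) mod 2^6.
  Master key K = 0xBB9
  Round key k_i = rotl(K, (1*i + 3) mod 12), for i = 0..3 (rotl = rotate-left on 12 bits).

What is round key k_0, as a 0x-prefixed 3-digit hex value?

K = 0xBB9
k_0 = rotl(K, (1*0+3) mod 12) = rotl(K, 3) = 0xDCD

0xDCD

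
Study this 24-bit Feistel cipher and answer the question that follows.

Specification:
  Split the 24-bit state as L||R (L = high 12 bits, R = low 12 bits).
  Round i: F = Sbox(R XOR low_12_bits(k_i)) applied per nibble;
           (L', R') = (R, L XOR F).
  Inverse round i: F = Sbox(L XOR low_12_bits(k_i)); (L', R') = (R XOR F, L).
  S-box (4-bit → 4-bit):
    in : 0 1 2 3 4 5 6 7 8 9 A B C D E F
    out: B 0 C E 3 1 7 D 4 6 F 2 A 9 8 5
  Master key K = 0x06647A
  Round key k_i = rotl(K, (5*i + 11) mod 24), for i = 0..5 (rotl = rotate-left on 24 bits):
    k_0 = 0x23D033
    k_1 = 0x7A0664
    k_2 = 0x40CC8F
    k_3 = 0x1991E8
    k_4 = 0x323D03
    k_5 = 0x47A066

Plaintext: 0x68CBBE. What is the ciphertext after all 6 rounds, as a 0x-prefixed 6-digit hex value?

0xBD682C

s_0 = plaintext = 0x68CBBE
s_1 = Round(s_0, k_0) = 0xBBE4C5
s_2 = Round(s_1, k_1) = 0x4C574E
s_3 = Round(s_2, k_2) = 0x74E665
s_4 = Round(s_3, k_3) = 0x665A07
s_5 = Round(s_4, k_4) = 0xA07BD6
s_6 = Round(s_5, k_5) = 0xBD682C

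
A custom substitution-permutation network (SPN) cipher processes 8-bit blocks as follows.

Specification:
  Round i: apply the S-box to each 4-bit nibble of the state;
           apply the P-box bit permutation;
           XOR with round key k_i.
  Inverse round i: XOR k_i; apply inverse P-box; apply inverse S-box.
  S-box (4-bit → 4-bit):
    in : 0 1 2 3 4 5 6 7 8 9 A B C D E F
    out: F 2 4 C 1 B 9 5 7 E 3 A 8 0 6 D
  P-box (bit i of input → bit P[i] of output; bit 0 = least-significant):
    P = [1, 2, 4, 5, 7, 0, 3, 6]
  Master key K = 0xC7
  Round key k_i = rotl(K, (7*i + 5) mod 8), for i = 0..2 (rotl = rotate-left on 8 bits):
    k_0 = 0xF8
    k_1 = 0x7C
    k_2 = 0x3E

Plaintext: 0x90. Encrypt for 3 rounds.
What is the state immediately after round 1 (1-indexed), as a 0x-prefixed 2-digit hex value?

0x87

s_0 = plaintext = 0x90
s_1 = Round(s_0, k_0) = 0x87
s_2 = Round(s_1, k_1) = 0xE7
s_3 = Round(s_2, k_2) = 0x25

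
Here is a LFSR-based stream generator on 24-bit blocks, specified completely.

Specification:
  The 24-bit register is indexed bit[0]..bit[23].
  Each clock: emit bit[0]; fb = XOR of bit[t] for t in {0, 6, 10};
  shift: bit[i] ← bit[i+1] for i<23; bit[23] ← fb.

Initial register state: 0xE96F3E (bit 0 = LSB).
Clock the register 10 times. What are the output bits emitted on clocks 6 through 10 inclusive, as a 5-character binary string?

10011

reg_0 = 0xE96F3E
clock 1: out=0, reg = 0xF4B79F
clock 2: out=1, reg = 0x7A5BCF
clock 3: out=1, reg = 0x3D2DE7
clock 4: out=1, reg = 0x9E96F3
clock 5: out=1, reg = 0xCF4B79
clock 6: out=1, reg = 0x67A5BC
clock 7: out=0, reg = 0xB3D2DE
clock 8: out=0, reg = 0xD9E96F
clock 9: out=1, reg = 0x6CF4B7
clock 10: out=1, reg = 0x367A5B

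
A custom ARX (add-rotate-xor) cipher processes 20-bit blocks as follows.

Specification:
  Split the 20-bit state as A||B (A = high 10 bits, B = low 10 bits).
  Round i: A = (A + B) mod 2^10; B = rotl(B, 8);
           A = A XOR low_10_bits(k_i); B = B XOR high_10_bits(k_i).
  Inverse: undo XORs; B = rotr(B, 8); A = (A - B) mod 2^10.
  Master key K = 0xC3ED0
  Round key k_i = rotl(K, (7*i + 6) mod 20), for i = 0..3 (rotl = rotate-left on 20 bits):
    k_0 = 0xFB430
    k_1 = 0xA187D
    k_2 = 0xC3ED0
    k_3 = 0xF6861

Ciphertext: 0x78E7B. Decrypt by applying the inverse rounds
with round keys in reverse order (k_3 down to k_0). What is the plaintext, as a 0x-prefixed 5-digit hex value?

s_0 = ciphertext = 0x78E7B
s_1 = InvRound(s_0, k_3) = 0xBF685
s_2 = InvRound(s_1, k_2) = 0x81229
s_3 = InvRound(s_2, k_1) = 0xEF6BC
s_4 = InvRound(s_3, k_0) = 0x92145

0x92145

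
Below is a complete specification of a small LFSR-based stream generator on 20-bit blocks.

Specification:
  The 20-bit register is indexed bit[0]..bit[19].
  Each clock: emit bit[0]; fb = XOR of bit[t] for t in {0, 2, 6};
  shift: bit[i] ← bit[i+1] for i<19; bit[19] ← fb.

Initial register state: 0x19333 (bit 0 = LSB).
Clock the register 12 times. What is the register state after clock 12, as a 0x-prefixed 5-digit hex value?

0x1B319

reg_0 = 0x19333
clock 1: out=1, reg = 0x8C999
clock 2: out=1, reg = 0xC64CC
clock 3: out=0, reg = 0x63266
clock 4: out=0, reg = 0x31933
clock 5: out=1, reg = 0x98C99
clock 6: out=1, reg = 0xCC64C
clock 7: out=0, reg = 0x66326
clock 8: out=0, reg = 0xB3193
clock 9: out=1, reg = 0xD98C9
clock 10: out=1, reg = 0x6CC64
clock 11: out=0, reg = 0x36632
clock 12: out=0, reg = 0x1B319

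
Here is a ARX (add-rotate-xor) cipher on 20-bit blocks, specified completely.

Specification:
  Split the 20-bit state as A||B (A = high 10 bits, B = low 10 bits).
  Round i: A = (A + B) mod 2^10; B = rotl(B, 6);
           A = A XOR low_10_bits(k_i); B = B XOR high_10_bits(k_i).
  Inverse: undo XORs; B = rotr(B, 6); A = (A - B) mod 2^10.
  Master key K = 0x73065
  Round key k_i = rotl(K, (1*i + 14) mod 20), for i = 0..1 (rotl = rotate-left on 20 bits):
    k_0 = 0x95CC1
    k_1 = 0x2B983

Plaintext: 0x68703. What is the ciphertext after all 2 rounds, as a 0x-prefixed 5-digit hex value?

0xA3D44

s_0 = plaintext = 0x68703
s_1 = Round(s_0, k_0) = 0x196A7
s_2 = Round(s_1, k_1) = 0xA3D44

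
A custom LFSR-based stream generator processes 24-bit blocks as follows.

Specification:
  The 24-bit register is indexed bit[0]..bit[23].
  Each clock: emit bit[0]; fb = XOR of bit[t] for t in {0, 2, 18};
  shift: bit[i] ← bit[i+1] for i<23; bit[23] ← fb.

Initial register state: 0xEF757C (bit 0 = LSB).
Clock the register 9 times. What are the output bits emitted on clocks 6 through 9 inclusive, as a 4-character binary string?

reg_0 = 0xEF757C
clock 1: out=0, reg = 0x77BABE
clock 2: out=0, reg = 0x3BDD5F
clock 3: out=1, reg = 0x1DEEAF
clock 4: out=1, reg = 0x8EF757
clock 5: out=1, reg = 0xC77BAB
clock 6: out=1, reg = 0x63BDD5
clock 7: out=1, reg = 0x31DEEA
clock 8: out=0, reg = 0x18EF75
clock 9: out=1, reg = 0x0C77BA

1101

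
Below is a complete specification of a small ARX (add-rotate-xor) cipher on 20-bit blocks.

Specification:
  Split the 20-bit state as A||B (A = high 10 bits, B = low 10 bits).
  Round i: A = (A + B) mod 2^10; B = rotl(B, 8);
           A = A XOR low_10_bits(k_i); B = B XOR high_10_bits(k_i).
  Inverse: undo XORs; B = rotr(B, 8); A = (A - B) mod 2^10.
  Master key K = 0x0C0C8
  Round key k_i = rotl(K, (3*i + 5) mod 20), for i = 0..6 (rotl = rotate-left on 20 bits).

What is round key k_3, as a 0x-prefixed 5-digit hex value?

0x20303

K = 0x0C0C8
k_0 = rotl(K, (3*0+5) mod 20) = rotl(K, 5) = 0x81901
k_1 = rotl(K, (3*1+5) mod 20) = rotl(K, 8) = 0x0C80C
k_2 = rotl(K, (3*2+5) mod 20) = rotl(K, 11) = 0x64060
k_3 = rotl(K, (3*3+5) mod 20) = rotl(K, 14) = 0x20303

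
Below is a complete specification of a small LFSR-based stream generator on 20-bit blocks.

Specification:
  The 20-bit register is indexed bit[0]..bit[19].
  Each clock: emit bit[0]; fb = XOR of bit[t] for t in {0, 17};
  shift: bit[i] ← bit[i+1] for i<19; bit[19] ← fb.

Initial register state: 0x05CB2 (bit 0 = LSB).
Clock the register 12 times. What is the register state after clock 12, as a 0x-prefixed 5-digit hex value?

0x1A205

reg_0 = 0x05CB2
clock 1: out=0, reg = 0x02E59
clock 2: out=1, reg = 0x8172C
clock 3: out=0, reg = 0x40B96
clock 4: out=0, reg = 0x205CB
clock 5: out=1, reg = 0x102E5
clock 6: out=1, reg = 0x88172
clock 7: out=0, reg = 0x440B9
clock 8: out=1, reg = 0xA205C
clock 9: out=0, reg = 0xD102E
clock 10: out=0, reg = 0x68817
clock 11: out=1, reg = 0x3440B
clock 12: out=1, reg = 0x1A205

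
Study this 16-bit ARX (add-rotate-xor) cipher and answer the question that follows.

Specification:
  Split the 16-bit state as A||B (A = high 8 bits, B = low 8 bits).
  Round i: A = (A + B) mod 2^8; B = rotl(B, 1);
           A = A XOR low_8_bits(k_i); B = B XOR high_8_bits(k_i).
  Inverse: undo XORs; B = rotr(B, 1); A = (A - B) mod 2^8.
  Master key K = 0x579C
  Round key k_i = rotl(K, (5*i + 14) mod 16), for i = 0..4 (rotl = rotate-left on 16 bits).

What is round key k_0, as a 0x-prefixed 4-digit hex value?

0x15E7

K = 0x579C
k_0 = rotl(K, (5*0+14) mod 16) = rotl(K, 14) = 0x15E7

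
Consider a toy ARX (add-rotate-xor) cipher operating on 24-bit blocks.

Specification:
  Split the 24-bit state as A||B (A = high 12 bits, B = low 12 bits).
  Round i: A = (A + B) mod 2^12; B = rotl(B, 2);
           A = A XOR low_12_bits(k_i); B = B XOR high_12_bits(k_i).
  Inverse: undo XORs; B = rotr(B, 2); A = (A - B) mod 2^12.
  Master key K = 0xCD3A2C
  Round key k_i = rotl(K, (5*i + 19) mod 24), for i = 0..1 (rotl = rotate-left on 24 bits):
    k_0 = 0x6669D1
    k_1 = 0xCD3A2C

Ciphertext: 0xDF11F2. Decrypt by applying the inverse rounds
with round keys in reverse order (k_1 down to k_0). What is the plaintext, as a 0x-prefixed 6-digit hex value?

0x0F984B

s_0 = ciphertext = 0xDF11F2
s_1 = InvRound(s_0, k_1) = 0x095748
s_2 = InvRound(s_1, k_0) = 0x0F984B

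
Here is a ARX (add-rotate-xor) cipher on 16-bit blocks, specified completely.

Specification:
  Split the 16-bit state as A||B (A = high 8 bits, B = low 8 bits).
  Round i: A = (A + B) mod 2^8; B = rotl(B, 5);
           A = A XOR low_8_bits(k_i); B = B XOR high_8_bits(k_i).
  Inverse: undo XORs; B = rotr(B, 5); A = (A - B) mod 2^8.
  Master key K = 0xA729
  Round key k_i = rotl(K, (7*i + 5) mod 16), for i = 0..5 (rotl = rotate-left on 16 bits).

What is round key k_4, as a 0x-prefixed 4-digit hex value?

0x4E53

K = 0xA729
k_0 = rotl(K, (7*0+5) mod 16) = rotl(K, 5) = 0xE534
k_1 = rotl(K, (7*1+5) mod 16) = rotl(K, 12) = 0x9A72
k_2 = rotl(K, (7*2+5) mod 16) = rotl(K, 3) = 0x394D
k_3 = rotl(K, (7*3+5) mod 16) = rotl(K, 10) = 0xA69C
k_4 = rotl(K, (7*4+5) mod 16) = rotl(K, 1) = 0x4E53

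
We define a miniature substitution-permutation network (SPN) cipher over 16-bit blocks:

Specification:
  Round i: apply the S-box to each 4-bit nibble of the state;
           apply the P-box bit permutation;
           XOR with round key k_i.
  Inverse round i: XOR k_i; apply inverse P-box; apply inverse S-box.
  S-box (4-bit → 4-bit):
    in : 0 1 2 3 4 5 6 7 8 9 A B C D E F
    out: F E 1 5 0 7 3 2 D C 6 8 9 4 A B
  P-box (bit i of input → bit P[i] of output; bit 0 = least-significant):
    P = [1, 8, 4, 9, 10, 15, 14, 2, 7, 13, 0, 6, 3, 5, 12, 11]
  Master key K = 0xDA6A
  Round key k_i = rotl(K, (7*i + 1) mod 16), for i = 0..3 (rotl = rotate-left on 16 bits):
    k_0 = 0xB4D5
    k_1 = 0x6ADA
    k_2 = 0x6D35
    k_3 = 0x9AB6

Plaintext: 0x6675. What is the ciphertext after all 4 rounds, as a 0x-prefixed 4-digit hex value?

0x6A76

s_0 = plaintext = 0x6675
s_1 = Round(s_0, k_0) = 0x156F
s_2 = Round(s_1, k_1) = 0xD579
s_3 = Round(s_2, k_2) = 0xDFA4
s_4 = Round(s_3, k_3) = 0x6A76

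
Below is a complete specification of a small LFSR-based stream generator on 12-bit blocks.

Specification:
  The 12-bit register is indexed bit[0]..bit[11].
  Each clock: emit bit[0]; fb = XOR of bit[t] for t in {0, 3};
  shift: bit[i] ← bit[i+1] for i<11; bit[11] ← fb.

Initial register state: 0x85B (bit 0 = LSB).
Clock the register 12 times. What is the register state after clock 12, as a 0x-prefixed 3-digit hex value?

0x950

reg_0 = 0x85B
clock 1: out=1, reg = 0x42D
clock 2: out=1, reg = 0x216
clock 3: out=0, reg = 0x10B
clock 4: out=1, reg = 0x085
clock 5: out=1, reg = 0x842
clock 6: out=0, reg = 0x421
clock 7: out=1, reg = 0xA10
clock 8: out=0, reg = 0x508
clock 9: out=0, reg = 0xA84
clock 10: out=0, reg = 0x542
clock 11: out=0, reg = 0x2A1
clock 12: out=1, reg = 0x950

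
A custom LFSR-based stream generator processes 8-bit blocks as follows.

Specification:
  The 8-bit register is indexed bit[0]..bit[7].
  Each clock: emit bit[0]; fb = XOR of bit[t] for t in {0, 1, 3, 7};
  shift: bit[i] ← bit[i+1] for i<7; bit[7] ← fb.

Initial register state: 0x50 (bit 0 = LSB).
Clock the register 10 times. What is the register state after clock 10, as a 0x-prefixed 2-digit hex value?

0x1B

reg_0 = 0x50
clock 1: out=0, reg = 0x28
clock 2: out=0, reg = 0x94
clock 3: out=0, reg = 0xCA
clock 4: out=0, reg = 0xE5
clock 5: out=1, reg = 0x72
clock 6: out=0, reg = 0xB9
clock 7: out=1, reg = 0xDC
clock 8: out=0, reg = 0x6E
clock 9: out=0, reg = 0x37
clock 10: out=1, reg = 0x1B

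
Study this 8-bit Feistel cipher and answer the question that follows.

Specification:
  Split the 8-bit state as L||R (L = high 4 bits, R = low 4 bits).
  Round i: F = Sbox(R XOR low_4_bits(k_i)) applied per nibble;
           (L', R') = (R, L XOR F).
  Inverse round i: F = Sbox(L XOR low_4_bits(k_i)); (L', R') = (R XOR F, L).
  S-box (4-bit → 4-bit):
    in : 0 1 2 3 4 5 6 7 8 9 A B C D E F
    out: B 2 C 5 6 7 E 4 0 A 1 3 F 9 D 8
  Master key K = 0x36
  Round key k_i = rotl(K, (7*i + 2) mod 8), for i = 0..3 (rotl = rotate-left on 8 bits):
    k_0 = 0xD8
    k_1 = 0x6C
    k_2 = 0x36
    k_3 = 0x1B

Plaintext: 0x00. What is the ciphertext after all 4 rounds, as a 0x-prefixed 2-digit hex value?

0xAD

s_0 = plaintext = 0x00
s_1 = Round(s_0, k_0) = 0x00
s_2 = Round(s_1, k_1) = 0x0F
s_3 = Round(s_2, k_2) = 0xFA
s_4 = Round(s_3, k_3) = 0xAD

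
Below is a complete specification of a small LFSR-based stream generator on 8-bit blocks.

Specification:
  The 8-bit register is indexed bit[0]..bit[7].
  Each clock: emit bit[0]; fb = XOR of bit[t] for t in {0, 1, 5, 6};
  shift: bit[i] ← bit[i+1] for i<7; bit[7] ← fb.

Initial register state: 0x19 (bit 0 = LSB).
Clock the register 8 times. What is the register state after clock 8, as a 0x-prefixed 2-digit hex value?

reg_0 = 0x19
clock 1: out=1, reg = 0x8C
clock 2: out=0, reg = 0x46
clock 3: out=0, reg = 0x23
clock 4: out=1, reg = 0x91
clock 5: out=1, reg = 0xC8
clock 6: out=0, reg = 0xE4
clock 7: out=0, reg = 0x72
clock 8: out=0, reg = 0xB9

0xB9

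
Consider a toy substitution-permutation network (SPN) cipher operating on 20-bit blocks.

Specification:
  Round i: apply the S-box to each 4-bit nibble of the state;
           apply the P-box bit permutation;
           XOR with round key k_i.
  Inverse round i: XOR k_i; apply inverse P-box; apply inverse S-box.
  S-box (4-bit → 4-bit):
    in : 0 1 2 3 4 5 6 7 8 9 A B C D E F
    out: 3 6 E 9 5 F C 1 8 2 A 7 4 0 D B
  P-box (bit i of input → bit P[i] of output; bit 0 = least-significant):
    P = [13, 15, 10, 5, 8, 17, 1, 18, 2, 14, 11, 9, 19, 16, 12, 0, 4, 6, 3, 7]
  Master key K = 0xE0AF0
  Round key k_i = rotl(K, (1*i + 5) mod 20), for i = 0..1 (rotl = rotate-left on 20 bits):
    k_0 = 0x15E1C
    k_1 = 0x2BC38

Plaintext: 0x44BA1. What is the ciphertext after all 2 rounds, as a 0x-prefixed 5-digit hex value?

s_0 = plaintext = 0x44BA1
s_1 = Round(s_0, k_0) = 0xF8200
s_2 = Round(s_1, k_1) = 0x057E9

0x057E9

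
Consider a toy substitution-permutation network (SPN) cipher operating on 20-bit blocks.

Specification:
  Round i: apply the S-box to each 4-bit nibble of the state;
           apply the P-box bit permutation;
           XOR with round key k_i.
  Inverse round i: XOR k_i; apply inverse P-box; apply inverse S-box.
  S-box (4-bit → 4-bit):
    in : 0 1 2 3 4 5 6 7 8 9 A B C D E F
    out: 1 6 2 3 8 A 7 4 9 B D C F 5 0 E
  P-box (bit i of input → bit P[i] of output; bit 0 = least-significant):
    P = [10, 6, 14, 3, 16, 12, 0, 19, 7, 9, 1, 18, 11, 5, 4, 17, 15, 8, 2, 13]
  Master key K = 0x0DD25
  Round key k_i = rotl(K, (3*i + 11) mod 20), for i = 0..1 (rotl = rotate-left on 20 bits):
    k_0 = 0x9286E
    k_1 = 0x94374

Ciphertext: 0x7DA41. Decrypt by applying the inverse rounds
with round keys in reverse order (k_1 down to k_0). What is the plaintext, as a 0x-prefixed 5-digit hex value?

s_0 = ciphertext = 0x7DA41
s_1 = InvRound(s_0, k_1) = 0x6C4FE
s_2 = InvRound(s_1, k_0) = 0x8A88D

0x8A88D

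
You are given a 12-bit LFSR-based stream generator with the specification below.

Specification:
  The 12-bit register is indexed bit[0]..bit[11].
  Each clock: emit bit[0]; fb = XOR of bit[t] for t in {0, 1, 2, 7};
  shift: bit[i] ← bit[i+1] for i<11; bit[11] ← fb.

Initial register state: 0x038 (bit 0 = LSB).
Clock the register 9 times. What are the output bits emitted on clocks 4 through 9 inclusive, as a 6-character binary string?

reg_0 = 0x038
clock 1: out=0, reg = 0x01C
clock 2: out=0, reg = 0x80E
clock 3: out=0, reg = 0x407
clock 4: out=1, reg = 0xA03
clock 5: out=1, reg = 0x501
clock 6: out=1, reg = 0xA80
clock 7: out=0, reg = 0xD40
clock 8: out=0, reg = 0x6A0
clock 9: out=0, reg = 0xB50

111000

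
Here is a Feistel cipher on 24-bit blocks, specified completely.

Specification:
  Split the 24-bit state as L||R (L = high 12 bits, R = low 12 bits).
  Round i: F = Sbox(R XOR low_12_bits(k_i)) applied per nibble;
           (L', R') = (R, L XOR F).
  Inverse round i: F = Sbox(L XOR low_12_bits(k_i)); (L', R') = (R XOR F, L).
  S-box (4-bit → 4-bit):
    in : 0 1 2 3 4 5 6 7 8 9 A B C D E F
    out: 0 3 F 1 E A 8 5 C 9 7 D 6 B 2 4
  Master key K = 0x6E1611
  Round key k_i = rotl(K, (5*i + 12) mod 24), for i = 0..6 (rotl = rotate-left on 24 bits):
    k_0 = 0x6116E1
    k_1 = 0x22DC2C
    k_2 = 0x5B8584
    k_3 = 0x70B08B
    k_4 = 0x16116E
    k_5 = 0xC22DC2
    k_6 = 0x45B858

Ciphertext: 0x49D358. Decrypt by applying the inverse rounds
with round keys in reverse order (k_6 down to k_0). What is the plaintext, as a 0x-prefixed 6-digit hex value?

0x07E50B

s_0 = ciphertext = 0x49D358
s_1 = InvRound(s_0, k_6) = 0x53249D
s_2 = InvRound(s_1, k_5) = 0x8DD532
s_3 = InvRound(s_2, k_4) = 0xCE38DD
s_4 = InvRound(s_3, k_3) = 0xE51CE3
s_5 = InvRound(s_4, k_2) = 0x159E51
s_6 = InvRound(s_5, k_1) = 0x50B159
s_7 = InvRound(s_6, k_0) = 0x07E50B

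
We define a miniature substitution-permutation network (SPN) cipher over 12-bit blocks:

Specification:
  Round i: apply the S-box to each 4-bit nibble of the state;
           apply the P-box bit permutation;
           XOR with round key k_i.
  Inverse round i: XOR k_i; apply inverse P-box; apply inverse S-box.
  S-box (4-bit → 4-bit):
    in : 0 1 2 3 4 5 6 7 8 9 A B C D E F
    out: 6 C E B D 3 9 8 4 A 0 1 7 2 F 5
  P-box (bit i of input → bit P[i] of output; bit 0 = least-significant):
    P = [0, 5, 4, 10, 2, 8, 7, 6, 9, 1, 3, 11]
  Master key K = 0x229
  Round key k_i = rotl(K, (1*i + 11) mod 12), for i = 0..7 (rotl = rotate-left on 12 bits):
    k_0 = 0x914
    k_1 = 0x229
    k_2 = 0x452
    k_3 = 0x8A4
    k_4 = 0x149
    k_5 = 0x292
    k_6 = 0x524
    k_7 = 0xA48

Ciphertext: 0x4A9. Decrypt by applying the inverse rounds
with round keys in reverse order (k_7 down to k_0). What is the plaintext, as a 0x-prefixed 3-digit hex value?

s_0 = ciphertext = 0x4A9
s_1 = InvRound(s_0, k_7) = 0x613
s_2 = InvRound(s_1, k_6) = 0x55C
s_3 = InvRound(s_2, k_5) = 0xCE7
s_4 = InvRound(s_3, k_4) = 0x2C9
s_5 = InvRound(s_4, k_3) = 0x465
s_6 = InvRound(s_5, k_2) = 0xDBC
s_7 = InvRound(s_6, k_1) = 0x6C4
s_8 = InvRound(s_7, k_0) = 0x621

0x621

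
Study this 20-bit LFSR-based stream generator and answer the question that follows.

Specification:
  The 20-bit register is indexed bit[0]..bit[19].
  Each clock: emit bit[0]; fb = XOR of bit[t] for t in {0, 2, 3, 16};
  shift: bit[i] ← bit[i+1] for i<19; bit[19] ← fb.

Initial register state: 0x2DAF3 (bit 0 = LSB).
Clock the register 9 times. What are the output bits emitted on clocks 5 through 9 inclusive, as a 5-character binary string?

11110

reg_0 = 0x2DAF3
clock 1: out=1, reg = 0x96D79
clock 2: out=1, reg = 0xCB6BC
clock 3: out=0, reg = 0x65B5E
clock 4: out=0, reg = 0x32DAF
clock 5: out=1, reg = 0x196D7
clock 6: out=1, reg = 0x8CB6B
clock 7: out=1, reg = 0x465B5
clock 8: out=1, reg = 0x232DA
clock 9: out=0, reg = 0x9196D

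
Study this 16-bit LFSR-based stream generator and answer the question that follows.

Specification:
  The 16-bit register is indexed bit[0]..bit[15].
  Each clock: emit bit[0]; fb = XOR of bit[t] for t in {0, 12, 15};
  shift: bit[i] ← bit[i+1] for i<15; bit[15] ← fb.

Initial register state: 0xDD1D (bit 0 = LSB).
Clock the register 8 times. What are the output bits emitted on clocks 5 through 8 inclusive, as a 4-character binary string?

1000

reg_0 = 0xDD1D
clock 1: out=1, reg = 0xEE8E
clock 2: out=0, reg = 0xF747
clock 3: out=1, reg = 0xFBA3
clock 4: out=1, reg = 0xFDD1
clock 5: out=1, reg = 0xFEE8
clock 6: out=0, reg = 0x7F74
clock 7: out=0, reg = 0xBFBA
clock 8: out=0, reg = 0x5FDD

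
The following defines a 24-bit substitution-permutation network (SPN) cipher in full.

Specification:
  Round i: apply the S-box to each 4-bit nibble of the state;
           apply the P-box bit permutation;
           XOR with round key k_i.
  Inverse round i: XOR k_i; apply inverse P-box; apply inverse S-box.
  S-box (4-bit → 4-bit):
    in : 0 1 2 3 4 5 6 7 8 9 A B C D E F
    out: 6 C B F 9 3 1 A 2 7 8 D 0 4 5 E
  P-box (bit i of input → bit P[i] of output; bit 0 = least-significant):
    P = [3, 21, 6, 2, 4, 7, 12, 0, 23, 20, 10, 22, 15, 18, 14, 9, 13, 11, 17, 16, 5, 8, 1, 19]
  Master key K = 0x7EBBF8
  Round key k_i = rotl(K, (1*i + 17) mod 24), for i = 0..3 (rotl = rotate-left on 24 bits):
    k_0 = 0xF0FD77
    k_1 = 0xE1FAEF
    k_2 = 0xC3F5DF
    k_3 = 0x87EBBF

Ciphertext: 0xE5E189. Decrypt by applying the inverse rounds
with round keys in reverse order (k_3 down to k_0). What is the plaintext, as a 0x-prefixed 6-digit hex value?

s_0 = ciphertext = 0xE5E189
s_1 = InvRound(s_0, k_3) = 0xE0AA67
s_2 = InvRound(s_1, k_2) = 0x5F1D95
s_3 = InvRound(s_2, k_1) = 0x3E3969
s_4 = InvRound(s_3, k_0) = 0x1D9B64

0x1D9B64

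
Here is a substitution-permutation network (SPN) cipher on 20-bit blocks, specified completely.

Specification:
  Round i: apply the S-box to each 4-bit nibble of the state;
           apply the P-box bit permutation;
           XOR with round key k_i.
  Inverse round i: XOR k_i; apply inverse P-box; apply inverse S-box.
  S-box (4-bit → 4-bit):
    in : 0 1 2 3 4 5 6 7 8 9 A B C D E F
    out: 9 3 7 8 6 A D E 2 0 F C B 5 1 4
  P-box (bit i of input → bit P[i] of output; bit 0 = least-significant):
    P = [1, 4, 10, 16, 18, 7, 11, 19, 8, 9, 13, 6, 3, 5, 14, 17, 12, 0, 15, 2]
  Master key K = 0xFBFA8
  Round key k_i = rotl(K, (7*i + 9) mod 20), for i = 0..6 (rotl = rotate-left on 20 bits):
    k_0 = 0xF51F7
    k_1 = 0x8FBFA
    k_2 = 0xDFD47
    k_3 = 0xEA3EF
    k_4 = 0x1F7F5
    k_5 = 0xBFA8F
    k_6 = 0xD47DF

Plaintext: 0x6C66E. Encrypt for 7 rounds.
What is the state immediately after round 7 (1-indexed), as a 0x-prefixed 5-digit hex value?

s_0 = plaintext = 0x6C66E
s_1 = Round(s_0, k_0) = 0x1E899
s_2 = Round(s_1, k_1) = 0x8E9F3
s_3 = Round(s_2, k_2) = 0xCF54E
s_4 = Round(s_3, k_3) = 0xEF928
s_5 = Round(s_4, k_4) = 0x5AF65
s_6 = Round(s_5, k_5) = 0x492B2
s_7 = Round(s_6, k_6) = 0x5E8CC

0x5E8CC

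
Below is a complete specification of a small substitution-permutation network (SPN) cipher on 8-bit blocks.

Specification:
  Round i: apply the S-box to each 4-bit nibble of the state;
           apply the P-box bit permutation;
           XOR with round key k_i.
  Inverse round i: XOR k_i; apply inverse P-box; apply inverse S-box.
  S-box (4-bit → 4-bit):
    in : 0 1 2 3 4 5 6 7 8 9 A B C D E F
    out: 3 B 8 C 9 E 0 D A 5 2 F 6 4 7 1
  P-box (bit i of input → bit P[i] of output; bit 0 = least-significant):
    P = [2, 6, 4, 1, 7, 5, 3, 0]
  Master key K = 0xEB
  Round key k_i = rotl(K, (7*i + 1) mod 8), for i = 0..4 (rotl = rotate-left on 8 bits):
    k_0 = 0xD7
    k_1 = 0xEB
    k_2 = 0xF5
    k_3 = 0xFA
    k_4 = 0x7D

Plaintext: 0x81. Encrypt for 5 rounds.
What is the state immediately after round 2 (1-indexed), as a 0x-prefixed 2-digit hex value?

0x06

s_0 = plaintext = 0x81
s_1 = Round(s_0, k_0) = 0xB0
s_2 = Round(s_1, k_1) = 0x06
s_3 = Round(s_2, k_2) = 0x55
s_4 = Round(s_3, k_3) = 0x81
s_5 = Round(s_4, k_4) = 0x1A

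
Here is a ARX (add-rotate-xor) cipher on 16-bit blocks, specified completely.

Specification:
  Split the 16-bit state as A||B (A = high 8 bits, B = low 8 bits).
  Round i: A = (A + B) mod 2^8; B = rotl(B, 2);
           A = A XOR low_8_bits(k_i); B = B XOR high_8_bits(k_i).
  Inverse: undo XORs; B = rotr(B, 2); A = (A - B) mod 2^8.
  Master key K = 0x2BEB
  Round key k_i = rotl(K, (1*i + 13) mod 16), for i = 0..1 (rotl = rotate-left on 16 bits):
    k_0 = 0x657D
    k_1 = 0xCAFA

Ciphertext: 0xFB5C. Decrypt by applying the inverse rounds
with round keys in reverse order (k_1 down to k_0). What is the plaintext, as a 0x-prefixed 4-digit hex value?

0xF130

s_0 = ciphertext = 0xFB5C
s_1 = InvRound(s_0, k_1) = 0x5CA5
s_2 = InvRound(s_1, k_0) = 0xF130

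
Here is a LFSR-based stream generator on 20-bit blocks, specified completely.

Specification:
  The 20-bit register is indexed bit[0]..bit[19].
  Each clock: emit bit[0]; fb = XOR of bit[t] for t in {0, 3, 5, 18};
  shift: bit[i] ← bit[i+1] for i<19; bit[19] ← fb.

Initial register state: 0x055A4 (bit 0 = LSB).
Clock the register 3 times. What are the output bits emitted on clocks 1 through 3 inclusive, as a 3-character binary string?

001

reg_0 = 0x055A4
clock 1: out=0, reg = 0x82AD2
clock 2: out=0, reg = 0x41569
clock 3: out=1, reg = 0x20AB4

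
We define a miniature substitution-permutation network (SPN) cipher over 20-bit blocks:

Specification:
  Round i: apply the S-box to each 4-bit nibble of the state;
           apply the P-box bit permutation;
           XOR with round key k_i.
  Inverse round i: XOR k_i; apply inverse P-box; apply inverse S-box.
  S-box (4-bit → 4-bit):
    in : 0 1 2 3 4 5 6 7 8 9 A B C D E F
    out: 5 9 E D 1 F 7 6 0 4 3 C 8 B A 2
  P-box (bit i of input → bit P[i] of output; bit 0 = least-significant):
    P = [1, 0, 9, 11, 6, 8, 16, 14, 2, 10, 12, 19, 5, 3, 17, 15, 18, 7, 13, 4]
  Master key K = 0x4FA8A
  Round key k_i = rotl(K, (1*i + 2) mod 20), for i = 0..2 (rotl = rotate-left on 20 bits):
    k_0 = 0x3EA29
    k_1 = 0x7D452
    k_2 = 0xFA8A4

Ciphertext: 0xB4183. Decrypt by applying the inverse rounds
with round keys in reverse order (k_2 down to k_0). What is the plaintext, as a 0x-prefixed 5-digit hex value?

0x5B285

s_0 = ciphertext = 0xB4183
s_1 = InvRound(s_0, k_2) = 0x014ED
s_2 = InvRound(s_1, k_1) = 0xD54BA
s_3 = InvRound(s_2, k_0) = 0x5B285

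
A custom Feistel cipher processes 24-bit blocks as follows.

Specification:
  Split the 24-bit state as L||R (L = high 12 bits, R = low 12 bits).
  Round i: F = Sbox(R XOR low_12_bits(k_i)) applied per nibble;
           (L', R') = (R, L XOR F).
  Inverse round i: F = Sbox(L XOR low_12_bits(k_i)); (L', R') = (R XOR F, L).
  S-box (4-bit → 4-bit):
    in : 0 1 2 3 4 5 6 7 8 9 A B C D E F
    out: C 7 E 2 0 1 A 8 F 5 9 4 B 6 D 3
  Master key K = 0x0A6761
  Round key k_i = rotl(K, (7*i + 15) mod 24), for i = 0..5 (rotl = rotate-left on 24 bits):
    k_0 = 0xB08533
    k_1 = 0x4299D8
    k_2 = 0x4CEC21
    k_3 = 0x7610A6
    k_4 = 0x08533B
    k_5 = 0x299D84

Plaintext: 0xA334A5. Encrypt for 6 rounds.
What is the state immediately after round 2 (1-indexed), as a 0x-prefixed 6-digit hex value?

s_0 = plaintext = 0xA334A5
s_1 = Round(s_0, k_0) = 0x4A5D69
s_2 = Round(s_1, k_1) = 0xD694E2
s_3 = Round(s_2, k_2) = 0x4E22DB
s_4 = Round(s_3, k_3) = 0x2DBA64
s_5 = Round(s_4, k_4) = 0xA647C8
s_6 = Round(s_5, k_5) = 0x7C836F

0xD694E2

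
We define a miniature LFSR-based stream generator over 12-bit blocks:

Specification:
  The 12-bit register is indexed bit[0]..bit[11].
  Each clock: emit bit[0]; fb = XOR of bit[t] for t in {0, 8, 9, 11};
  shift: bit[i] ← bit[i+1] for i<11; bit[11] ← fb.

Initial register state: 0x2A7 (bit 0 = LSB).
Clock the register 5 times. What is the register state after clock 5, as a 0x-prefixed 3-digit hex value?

0xE15

reg_0 = 0x2A7
clock 1: out=1, reg = 0x153
clock 2: out=1, reg = 0x0A9
clock 3: out=1, reg = 0x854
clock 4: out=0, reg = 0xC2A
clock 5: out=0, reg = 0xE15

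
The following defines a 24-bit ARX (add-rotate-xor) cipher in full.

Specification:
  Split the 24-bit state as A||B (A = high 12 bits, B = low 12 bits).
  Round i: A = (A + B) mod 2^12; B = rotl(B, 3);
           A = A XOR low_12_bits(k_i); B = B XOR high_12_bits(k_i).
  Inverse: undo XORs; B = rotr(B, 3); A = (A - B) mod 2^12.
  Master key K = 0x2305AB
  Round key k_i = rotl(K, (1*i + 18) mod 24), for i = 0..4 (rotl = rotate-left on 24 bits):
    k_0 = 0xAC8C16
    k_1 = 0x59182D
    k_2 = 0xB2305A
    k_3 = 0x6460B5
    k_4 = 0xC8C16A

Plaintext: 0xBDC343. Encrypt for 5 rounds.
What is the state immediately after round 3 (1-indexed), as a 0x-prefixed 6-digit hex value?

0xF4A3EA

s_0 = plaintext = 0xBDC343
s_1 = Round(s_0, k_0) = 0x3090D1
s_2 = Round(s_1, k_1) = 0xBF7319
s_3 = Round(s_2, k_2) = 0xF4A3EA
s_4 = Round(s_3, k_3) = 0x381917
s_5 = Round(s_4, k_4) = 0xDF2430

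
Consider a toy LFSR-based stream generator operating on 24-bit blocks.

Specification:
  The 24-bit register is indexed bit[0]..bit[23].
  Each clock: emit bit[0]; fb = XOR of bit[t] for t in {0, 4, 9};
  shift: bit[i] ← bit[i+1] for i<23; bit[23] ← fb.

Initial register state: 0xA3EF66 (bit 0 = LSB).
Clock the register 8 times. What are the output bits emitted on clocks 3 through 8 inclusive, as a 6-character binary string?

reg_0 = 0xA3EF66
clock 1: out=0, reg = 0xD1F7B3
clock 2: out=1, reg = 0xE8FBD9
clock 3: out=1, reg = 0xF47DEC
clock 4: out=0, reg = 0x7A3EF6
clock 5: out=0, reg = 0x3D1F7B
clock 6: out=1, reg = 0x9E8FBD
clock 7: out=1, reg = 0xCF47DE
clock 8: out=0, reg = 0x67A3EF

100110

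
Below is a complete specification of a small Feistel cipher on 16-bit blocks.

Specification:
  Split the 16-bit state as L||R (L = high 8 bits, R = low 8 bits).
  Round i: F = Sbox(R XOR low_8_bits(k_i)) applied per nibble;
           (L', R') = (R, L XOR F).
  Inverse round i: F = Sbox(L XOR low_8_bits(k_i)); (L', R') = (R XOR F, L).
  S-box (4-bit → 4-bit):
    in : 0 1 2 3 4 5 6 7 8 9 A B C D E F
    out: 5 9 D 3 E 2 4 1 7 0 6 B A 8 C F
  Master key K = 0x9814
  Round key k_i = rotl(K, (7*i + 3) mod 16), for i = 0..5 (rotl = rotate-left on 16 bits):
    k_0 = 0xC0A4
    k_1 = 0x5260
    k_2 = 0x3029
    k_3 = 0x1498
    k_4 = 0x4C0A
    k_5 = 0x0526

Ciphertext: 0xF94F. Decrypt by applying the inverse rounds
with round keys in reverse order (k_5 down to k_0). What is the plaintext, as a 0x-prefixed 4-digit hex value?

0x55E6

s_0 = ciphertext = 0xF94F
s_1 = InvRound(s_0, k_5) = 0xC0F9
s_2 = InvRound(s_1, k_4) = 0x5FC0
s_3 = InvRound(s_2, k_3) = 0x615F
s_4 = InvRound(s_3, k_2) = 0xB861
s_5 = InvRound(s_4, k_1) = 0xE6B8
s_6 = InvRound(s_5, k_0) = 0x55E6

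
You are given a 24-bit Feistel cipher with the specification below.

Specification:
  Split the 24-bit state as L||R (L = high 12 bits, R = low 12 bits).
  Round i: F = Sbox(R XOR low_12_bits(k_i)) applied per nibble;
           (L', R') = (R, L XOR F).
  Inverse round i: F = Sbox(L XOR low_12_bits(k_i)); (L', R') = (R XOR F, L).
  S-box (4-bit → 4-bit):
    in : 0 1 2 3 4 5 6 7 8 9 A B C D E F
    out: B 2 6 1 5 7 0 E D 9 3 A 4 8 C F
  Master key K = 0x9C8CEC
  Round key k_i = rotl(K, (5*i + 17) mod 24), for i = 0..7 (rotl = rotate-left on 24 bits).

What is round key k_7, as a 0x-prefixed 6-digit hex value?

K = 0x9C8CEC
k_0 = rotl(K, (5*0+17) mod 24) = rotl(K, 17) = 0xD93919
k_1 = rotl(K, (5*1+17) mod 24) = rotl(K, 22) = 0x27233B
k_2 = rotl(K, (5*2+17) mod 24) = rotl(K, 3) = 0xE46764
k_3 = rotl(K, (5*3+17) mod 24) = rotl(K, 8) = 0x8CEC9C
k_4 = rotl(K, (5*4+17) mod 24) = rotl(K, 13) = 0x9D9391
k_5 = rotl(K, (5*5+17) mod 24) = rotl(K, 18) = 0xB27233
k_6 = rotl(K, (5*6+17) mod 24) = rotl(K, 23) = 0x4E4676
k_7 = rotl(K, (5*7+17) mod 24) = rotl(K, 4) = 0xC8CEC9

0xC8CEC9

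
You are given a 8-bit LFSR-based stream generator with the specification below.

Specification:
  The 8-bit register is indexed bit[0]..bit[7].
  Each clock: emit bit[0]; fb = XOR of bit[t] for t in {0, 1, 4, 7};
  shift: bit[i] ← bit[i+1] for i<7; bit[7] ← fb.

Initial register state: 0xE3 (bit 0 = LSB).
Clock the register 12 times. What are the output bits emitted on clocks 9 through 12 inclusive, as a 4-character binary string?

1101

reg_0 = 0xE3
clock 1: out=1, reg = 0xF1
clock 2: out=1, reg = 0xF8
clock 3: out=0, reg = 0x7C
clock 4: out=0, reg = 0xBE
clock 5: out=0, reg = 0xDF
clock 6: out=1, reg = 0x6F
clock 7: out=1, reg = 0x37
clock 8: out=1, reg = 0x9B
clock 9: out=1, reg = 0x4D
clock 10: out=1, reg = 0xA6
clock 11: out=0, reg = 0x53
clock 12: out=1, reg = 0xA9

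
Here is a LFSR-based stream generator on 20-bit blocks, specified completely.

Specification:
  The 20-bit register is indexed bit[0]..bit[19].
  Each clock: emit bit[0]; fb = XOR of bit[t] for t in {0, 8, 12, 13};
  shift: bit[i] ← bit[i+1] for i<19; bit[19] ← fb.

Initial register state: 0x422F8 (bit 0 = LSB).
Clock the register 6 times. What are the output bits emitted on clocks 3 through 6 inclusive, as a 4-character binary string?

reg_0 = 0x422F8
clock 1: out=0, reg = 0xA117C
clock 2: out=0, reg = 0x508BE
clock 3: out=0, reg = 0x2845F
clock 4: out=1, reg = 0x9422F
clock 5: out=1, reg = 0xCA117
clock 6: out=1, reg = 0xE508B

0111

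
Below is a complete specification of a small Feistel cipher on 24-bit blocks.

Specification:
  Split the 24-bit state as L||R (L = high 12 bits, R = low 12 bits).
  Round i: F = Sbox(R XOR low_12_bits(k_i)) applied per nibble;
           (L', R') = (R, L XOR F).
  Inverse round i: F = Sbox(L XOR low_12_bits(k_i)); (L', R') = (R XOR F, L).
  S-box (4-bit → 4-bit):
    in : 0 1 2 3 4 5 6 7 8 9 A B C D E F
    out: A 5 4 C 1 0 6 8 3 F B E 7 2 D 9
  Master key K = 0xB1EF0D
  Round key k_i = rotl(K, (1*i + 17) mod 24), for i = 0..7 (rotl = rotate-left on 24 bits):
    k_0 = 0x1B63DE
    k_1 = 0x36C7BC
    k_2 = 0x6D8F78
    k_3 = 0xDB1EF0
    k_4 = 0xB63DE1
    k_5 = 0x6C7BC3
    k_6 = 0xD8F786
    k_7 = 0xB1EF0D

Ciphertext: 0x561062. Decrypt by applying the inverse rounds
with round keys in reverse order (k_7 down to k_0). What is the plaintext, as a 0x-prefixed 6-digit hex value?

0xC3DCB5

s_0 = ciphertext = 0x561062
s_1 = InvRound(s_0, k_7) = 0xB05561
s_2 = InvRound(s_1, k_6) = 0x25DB05
s_3 = InvRound(s_2, k_5) = 0x4F825D
s_4 = InvRound(s_3, k_4) = 0xD024F8
s_5 = InvRound(s_4, k_3) = 0x86CD02
s_6 = InvRound(s_5, k_2) = 0x55386C
s_7 = InvRound(s_6, k_1) = 0xCB5553
s_8 = InvRound(s_7, k_0) = 0xC3DCB5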